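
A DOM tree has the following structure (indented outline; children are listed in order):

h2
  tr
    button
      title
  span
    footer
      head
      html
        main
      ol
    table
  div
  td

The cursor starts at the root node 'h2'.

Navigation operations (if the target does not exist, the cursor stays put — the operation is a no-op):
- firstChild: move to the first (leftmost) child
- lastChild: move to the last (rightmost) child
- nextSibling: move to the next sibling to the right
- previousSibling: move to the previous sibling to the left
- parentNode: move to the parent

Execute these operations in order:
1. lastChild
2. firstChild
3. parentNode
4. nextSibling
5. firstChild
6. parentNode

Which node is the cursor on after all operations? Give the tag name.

After 1 (lastChild): td
After 2 (firstChild): td (no-op, stayed)
After 3 (parentNode): h2
After 4 (nextSibling): h2 (no-op, stayed)
After 5 (firstChild): tr
After 6 (parentNode): h2

Answer: h2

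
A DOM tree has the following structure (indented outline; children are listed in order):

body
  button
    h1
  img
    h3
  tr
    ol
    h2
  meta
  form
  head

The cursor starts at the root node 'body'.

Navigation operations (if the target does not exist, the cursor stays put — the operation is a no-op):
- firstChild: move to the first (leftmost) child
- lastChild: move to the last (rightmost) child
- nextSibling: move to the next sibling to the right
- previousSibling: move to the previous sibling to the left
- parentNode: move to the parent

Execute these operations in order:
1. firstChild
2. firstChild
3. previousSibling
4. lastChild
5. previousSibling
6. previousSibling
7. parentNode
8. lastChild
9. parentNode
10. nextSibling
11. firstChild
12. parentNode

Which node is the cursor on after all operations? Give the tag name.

Answer: img

Derivation:
After 1 (firstChild): button
After 2 (firstChild): h1
After 3 (previousSibling): h1 (no-op, stayed)
After 4 (lastChild): h1 (no-op, stayed)
After 5 (previousSibling): h1 (no-op, stayed)
After 6 (previousSibling): h1 (no-op, stayed)
After 7 (parentNode): button
After 8 (lastChild): h1
After 9 (parentNode): button
After 10 (nextSibling): img
After 11 (firstChild): h3
After 12 (parentNode): img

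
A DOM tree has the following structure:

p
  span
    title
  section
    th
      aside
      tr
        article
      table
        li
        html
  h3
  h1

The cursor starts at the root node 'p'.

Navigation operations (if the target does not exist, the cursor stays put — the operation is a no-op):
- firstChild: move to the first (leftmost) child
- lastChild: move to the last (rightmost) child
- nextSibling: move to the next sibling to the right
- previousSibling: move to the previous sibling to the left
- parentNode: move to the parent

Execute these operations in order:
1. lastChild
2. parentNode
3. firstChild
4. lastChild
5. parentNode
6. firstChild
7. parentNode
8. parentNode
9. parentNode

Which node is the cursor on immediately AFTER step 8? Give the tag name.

Answer: p

Derivation:
After 1 (lastChild): h1
After 2 (parentNode): p
After 3 (firstChild): span
After 4 (lastChild): title
After 5 (parentNode): span
After 6 (firstChild): title
After 7 (parentNode): span
After 8 (parentNode): p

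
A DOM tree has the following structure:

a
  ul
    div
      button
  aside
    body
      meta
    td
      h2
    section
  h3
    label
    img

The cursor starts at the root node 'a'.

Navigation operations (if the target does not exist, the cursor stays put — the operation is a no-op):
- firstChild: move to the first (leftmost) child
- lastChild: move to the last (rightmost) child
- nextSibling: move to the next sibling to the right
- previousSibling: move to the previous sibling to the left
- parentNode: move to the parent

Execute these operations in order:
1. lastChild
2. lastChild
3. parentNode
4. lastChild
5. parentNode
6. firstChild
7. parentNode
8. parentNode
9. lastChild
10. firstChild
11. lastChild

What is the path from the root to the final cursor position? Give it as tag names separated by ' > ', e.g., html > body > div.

After 1 (lastChild): h3
After 2 (lastChild): img
After 3 (parentNode): h3
After 4 (lastChild): img
After 5 (parentNode): h3
After 6 (firstChild): label
After 7 (parentNode): h3
After 8 (parentNode): a
After 9 (lastChild): h3
After 10 (firstChild): label
After 11 (lastChild): label (no-op, stayed)

Answer: a > h3 > label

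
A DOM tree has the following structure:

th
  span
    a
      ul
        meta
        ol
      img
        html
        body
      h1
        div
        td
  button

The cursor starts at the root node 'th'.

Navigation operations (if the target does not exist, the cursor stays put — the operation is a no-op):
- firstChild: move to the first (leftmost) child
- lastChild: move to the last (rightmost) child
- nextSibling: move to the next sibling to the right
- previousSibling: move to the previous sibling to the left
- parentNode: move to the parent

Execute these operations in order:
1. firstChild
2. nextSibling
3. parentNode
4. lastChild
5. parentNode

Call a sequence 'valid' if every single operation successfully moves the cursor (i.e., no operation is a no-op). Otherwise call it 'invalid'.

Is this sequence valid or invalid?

After 1 (firstChild): span
After 2 (nextSibling): button
After 3 (parentNode): th
After 4 (lastChild): button
After 5 (parentNode): th

Answer: valid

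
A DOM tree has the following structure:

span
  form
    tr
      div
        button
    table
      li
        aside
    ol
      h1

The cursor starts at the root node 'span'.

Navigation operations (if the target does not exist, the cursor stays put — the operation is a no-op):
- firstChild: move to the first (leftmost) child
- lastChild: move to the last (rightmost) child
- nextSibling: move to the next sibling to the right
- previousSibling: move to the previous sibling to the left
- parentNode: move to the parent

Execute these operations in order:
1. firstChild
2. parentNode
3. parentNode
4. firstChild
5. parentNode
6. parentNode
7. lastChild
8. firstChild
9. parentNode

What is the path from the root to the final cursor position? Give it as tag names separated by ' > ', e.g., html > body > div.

Answer: span > form

Derivation:
After 1 (firstChild): form
After 2 (parentNode): span
After 3 (parentNode): span (no-op, stayed)
After 4 (firstChild): form
After 5 (parentNode): span
After 6 (parentNode): span (no-op, stayed)
After 7 (lastChild): form
After 8 (firstChild): tr
After 9 (parentNode): form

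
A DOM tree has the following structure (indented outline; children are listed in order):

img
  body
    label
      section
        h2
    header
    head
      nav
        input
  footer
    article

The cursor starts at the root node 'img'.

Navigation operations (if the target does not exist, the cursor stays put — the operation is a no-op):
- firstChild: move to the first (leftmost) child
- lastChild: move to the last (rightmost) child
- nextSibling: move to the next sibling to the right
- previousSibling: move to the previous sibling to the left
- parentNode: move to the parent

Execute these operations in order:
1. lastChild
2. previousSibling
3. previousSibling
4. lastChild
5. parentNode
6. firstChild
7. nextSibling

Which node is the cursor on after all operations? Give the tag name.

After 1 (lastChild): footer
After 2 (previousSibling): body
After 3 (previousSibling): body (no-op, stayed)
After 4 (lastChild): head
After 5 (parentNode): body
After 6 (firstChild): label
After 7 (nextSibling): header

Answer: header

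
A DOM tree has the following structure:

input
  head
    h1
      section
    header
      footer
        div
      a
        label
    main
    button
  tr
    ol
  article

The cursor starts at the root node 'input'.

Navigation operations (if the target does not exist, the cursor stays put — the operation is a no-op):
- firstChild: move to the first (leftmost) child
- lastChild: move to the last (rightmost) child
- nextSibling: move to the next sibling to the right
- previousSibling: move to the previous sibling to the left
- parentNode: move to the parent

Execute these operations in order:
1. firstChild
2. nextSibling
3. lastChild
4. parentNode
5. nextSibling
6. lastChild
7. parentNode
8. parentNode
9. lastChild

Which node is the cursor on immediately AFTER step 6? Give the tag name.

Answer: article

Derivation:
After 1 (firstChild): head
After 2 (nextSibling): tr
After 3 (lastChild): ol
After 4 (parentNode): tr
After 5 (nextSibling): article
After 6 (lastChild): article (no-op, stayed)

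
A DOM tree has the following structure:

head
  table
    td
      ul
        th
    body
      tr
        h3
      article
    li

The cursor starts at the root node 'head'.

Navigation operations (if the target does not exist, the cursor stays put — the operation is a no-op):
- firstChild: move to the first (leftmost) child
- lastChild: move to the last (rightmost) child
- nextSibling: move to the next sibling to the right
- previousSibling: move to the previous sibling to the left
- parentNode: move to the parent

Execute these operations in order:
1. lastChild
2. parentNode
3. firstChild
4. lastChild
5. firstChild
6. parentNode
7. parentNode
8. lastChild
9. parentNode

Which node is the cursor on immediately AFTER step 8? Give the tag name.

Answer: table

Derivation:
After 1 (lastChild): table
After 2 (parentNode): head
After 3 (firstChild): table
After 4 (lastChild): li
After 5 (firstChild): li (no-op, stayed)
After 6 (parentNode): table
After 7 (parentNode): head
After 8 (lastChild): table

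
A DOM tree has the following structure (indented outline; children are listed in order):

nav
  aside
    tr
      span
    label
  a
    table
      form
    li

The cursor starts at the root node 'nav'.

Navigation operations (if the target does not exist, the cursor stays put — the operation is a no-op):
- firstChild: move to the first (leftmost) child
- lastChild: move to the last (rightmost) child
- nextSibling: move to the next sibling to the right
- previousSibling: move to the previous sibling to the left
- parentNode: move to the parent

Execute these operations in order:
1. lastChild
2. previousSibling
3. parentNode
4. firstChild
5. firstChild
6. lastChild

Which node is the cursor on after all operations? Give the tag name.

Answer: span

Derivation:
After 1 (lastChild): a
After 2 (previousSibling): aside
After 3 (parentNode): nav
After 4 (firstChild): aside
After 5 (firstChild): tr
After 6 (lastChild): span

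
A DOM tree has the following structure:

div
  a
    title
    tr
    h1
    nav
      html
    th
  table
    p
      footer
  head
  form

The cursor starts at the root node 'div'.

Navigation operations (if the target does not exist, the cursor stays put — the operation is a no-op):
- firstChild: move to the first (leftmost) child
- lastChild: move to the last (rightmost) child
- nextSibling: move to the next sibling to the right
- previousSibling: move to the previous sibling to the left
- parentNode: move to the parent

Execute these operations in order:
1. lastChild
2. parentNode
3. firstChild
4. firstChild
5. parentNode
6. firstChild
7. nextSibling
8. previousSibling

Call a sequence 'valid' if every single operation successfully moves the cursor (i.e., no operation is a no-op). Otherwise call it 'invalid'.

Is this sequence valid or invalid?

After 1 (lastChild): form
After 2 (parentNode): div
After 3 (firstChild): a
After 4 (firstChild): title
After 5 (parentNode): a
After 6 (firstChild): title
After 7 (nextSibling): tr
After 8 (previousSibling): title

Answer: valid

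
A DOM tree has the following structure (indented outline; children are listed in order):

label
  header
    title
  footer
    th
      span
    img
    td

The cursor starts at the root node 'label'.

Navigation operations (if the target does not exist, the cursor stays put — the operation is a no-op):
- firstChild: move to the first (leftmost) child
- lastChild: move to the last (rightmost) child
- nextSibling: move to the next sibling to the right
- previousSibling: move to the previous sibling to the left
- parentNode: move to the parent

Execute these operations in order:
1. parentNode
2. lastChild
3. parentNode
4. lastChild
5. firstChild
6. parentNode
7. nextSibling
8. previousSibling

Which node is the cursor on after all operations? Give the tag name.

Answer: header

Derivation:
After 1 (parentNode): label (no-op, stayed)
After 2 (lastChild): footer
After 3 (parentNode): label
After 4 (lastChild): footer
After 5 (firstChild): th
After 6 (parentNode): footer
After 7 (nextSibling): footer (no-op, stayed)
After 8 (previousSibling): header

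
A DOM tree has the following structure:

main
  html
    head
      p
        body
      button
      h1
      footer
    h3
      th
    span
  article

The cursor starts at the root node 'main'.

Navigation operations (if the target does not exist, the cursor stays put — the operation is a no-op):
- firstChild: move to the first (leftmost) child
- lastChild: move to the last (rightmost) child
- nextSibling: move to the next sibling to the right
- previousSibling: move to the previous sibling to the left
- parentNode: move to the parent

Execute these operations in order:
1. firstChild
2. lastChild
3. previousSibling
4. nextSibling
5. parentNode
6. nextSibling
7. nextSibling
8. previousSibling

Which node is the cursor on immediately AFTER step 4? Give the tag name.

After 1 (firstChild): html
After 2 (lastChild): span
After 3 (previousSibling): h3
After 4 (nextSibling): span

Answer: span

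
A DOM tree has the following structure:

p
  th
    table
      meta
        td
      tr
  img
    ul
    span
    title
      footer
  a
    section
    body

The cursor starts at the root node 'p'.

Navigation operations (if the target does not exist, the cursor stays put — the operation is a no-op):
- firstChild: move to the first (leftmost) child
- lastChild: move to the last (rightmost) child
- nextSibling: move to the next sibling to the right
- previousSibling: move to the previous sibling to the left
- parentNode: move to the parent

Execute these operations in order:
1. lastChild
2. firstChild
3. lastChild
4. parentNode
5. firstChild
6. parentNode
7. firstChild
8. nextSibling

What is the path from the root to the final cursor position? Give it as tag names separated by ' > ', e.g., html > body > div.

After 1 (lastChild): a
After 2 (firstChild): section
After 3 (lastChild): section (no-op, stayed)
After 4 (parentNode): a
After 5 (firstChild): section
After 6 (parentNode): a
After 7 (firstChild): section
After 8 (nextSibling): body

Answer: p > a > body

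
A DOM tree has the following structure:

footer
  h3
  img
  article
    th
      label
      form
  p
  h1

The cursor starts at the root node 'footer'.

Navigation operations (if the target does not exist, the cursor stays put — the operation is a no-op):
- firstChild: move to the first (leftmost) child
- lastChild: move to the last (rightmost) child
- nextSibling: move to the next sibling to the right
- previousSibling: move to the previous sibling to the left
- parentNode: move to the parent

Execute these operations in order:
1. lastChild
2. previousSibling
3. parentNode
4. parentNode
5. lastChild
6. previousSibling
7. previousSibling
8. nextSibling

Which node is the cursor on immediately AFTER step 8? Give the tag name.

After 1 (lastChild): h1
After 2 (previousSibling): p
After 3 (parentNode): footer
After 4 (parentNode): footer (no-op, stayed)
After 5 (lastChild): h1
After 6 (previousSibling): p
After 7 (previousSibling): article
After 8 (nextSibling): p

Answer: p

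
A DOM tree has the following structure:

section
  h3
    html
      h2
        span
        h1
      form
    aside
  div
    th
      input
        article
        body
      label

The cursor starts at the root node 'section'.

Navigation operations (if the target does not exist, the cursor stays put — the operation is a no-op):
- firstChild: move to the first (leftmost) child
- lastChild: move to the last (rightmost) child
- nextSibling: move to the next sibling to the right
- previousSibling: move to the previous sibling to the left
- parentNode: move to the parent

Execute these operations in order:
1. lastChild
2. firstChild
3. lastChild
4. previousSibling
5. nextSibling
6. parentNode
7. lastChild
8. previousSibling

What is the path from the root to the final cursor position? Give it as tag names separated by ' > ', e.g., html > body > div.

After 1 (lastChild): div
After 2 (firstChild): th
After 3 (lastChild): label
After 4 (previousSibling): input
After 5 (nextSibling): label
After 6 (parentNode): th
After 7 (lastChild): label
After 8 (previousSibling): input

Answer: section > div > th > input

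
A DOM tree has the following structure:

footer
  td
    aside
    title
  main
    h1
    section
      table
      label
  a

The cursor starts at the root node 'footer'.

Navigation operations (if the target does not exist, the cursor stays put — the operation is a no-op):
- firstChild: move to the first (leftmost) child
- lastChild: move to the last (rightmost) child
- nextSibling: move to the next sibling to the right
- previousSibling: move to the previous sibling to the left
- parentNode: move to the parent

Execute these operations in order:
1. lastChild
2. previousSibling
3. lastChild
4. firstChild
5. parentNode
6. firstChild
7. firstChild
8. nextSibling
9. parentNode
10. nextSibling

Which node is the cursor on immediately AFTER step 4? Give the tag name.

Answer: table

Derivation:
After 1 (lastChild): a
After 2 (previousSibling): main
After 3 (lastChild): section
After 4 (firstChild): table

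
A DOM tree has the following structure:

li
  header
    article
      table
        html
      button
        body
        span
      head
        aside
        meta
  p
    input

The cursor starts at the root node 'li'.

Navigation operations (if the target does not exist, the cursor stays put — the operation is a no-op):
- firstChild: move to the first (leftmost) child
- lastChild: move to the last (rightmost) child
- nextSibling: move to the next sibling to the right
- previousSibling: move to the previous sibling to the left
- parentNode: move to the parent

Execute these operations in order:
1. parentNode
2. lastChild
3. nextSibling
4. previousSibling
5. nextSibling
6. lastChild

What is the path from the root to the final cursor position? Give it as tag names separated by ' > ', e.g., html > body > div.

Answer: li > p > input

Derivation:
After 1 (parentNode): li (no-op, stayed)
After 2 (lastChild): p
After 3 (nextSibling): p (no-op, stayed)
After 4 (previousSibling): header
After 5 (nextSibling): p
After 6 (lastChild): input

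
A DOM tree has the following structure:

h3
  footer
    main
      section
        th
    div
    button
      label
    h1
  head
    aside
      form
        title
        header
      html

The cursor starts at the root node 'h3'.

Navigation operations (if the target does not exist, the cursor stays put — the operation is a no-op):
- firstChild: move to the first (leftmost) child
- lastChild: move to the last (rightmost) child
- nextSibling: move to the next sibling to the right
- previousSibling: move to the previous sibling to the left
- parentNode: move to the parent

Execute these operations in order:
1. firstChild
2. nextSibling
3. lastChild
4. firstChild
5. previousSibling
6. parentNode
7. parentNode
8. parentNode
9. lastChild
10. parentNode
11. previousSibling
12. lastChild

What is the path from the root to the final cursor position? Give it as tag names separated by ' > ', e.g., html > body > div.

After 1 (firstChild): footer
After 2 (nextSibling): head
After 3 (lastChild): aside
After 4 (firstChild): form
After 5 (previousSibling): form (no-op, stayed)
After 6 (parentNode): aside
After 7 (parentNode): head
After 8 (parentNode): h3
After 9 (lastChild): head
After 10 (parentNode): h3
After 11 (previousSibling): h3 (no-op, stayed)
After 12 (lastChild): head

Answer: h3 > head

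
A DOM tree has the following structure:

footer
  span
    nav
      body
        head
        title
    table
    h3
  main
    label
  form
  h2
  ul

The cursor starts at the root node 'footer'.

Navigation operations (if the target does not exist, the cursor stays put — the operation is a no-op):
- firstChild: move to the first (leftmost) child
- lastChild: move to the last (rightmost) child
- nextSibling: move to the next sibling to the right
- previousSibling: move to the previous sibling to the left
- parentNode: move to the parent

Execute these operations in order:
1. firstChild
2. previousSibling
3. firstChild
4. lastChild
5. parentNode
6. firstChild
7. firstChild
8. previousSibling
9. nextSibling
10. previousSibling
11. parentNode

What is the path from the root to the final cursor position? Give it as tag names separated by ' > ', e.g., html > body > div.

Answer: footer > span > nav > body

Derivation:
After 1 (firstChild): span
After 2 (previousSibling): span (no-op, stayed)
After 3 (firstChild): nav
After 4 (lastChild): body
After 5 (parentNode): nav
After 6 (firstChild): body
After 7 (firstChild): head
After 8 (previousSibling): head (no-op, stayed)
After 9 (nextSibling): title
After 10 (previousSibling): head
After 11 (parentNode): body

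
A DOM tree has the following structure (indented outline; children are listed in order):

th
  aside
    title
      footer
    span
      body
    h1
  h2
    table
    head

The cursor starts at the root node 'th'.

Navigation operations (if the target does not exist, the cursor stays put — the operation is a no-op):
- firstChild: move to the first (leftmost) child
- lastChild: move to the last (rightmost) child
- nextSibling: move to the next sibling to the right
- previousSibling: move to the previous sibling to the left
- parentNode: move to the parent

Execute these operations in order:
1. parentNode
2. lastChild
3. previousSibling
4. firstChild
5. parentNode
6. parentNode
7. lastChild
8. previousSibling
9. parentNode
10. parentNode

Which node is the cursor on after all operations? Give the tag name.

After 1 (parentNode): th (no-op, stayed)
After 2 (lastChild): h2
After 3 (previousSibling): aside
After 4 (firstChild): title
After 5 (parentNode): aside
After 6 (parentNode): th
After 7 (lastChild): h2
After 8 (previousSibling): aside
After 9 (parentNode): th
After 10 (parentNode): th (no-op, stayed)

Answer: th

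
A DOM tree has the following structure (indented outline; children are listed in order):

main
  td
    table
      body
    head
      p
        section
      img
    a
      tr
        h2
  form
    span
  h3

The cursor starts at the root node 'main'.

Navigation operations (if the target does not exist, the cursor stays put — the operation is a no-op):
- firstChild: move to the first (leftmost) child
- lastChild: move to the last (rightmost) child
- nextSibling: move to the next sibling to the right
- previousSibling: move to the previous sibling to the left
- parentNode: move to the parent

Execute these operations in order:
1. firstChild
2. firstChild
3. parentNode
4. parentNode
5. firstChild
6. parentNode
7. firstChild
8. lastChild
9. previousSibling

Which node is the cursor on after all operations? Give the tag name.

After 1 (firstChild): td
After 2 (firstChild): table
After 3 (parentNode): td
After 4 (parentNode): main
After 5 (firstChild): td
After 6 (parentNode): main
After 7 (firstChild): td
After 8 (lastChild): a
After 9 (previousSibling): head

Answer: head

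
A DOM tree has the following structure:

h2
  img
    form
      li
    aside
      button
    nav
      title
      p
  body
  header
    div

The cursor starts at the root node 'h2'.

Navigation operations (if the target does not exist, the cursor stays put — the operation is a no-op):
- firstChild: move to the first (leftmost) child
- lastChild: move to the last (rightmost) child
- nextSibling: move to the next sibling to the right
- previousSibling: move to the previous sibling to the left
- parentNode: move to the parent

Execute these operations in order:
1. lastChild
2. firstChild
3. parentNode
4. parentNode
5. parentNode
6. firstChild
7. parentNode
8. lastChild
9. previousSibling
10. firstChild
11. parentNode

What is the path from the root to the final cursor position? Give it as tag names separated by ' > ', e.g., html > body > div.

After 1 (lastChild): header
After 2 (firstChild): div
After 3 (parentNode): header
After 4 (parentNode): h2
After 5 (parentNode): h2 (no-op, stayed)
After 6 (firstChild): img
After 7 (parentNode): h2
After 8 (lastChild): header
After 9 (previousSibling): body
After 10 (firstChild): body (no-op, stayed)
After 11 (parentNode): h2

Answer: h2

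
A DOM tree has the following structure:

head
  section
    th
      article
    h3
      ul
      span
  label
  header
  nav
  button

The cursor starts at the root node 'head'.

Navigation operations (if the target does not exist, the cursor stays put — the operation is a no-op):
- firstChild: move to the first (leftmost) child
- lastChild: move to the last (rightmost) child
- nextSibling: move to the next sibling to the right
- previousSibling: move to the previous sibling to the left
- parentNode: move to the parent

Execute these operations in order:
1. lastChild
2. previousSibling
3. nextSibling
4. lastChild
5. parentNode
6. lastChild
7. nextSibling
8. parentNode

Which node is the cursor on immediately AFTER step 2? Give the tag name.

After 1 (lastChild): button
After 2 (previousSibling): nav

Answer: nav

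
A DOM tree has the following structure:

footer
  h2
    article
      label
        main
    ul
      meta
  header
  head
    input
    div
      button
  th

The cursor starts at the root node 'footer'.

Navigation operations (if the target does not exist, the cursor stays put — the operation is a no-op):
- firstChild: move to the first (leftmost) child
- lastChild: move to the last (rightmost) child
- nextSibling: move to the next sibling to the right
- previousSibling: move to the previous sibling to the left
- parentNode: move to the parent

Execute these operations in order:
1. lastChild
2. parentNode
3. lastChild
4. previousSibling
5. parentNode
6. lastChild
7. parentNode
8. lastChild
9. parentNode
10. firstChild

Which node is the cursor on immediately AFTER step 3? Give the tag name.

Answer: th

Derivation:
After 1 (lastChild): th
After 2 (parentNode): footer
After 3 (lastChild): th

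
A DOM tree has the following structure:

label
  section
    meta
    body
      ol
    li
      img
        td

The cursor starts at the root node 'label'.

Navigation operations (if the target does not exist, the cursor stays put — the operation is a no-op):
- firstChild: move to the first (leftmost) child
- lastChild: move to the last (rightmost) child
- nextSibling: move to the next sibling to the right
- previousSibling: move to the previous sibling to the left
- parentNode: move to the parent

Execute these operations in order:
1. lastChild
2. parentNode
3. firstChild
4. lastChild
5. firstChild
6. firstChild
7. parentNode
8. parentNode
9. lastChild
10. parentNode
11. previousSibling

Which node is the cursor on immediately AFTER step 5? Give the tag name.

After 1 (lastChild): section
After 2 (parentNode): label
After 3 (firstChild): section
After 4 (lastChild): li
After 5 (firstChild): img

Answer: img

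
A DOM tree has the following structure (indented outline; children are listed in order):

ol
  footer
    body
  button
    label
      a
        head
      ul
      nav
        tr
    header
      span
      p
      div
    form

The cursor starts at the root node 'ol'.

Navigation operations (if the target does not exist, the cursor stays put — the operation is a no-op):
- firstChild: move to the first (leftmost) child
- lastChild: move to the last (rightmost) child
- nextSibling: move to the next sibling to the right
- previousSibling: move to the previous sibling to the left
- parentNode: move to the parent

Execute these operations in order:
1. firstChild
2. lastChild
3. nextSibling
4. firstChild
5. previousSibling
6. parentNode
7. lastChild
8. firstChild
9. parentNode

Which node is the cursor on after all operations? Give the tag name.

Answer: footer

Derivation:
After 1 (firstChild): footer
After 2 (lastChild): body
After 3 (nextSibling): body (no-op, stayed)
After 4 (firstChild): body (no-op, stayed)
After 5 (previousSibling): body (no-op, stayed)
After 6 (parentNode): footer
After 7 (lastChild): body
After 8 (firstChild): body (no-op, stayed)
After 9 (parentNode): footer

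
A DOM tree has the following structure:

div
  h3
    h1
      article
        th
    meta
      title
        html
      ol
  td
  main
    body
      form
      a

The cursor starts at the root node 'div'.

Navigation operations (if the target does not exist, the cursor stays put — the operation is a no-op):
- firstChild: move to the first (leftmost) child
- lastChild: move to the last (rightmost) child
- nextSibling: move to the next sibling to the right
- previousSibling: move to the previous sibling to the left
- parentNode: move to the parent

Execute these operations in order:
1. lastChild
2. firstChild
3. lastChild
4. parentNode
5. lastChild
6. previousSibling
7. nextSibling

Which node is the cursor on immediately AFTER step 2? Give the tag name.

Answer: body

Derivation:
After 1 (lastChild): main
After 2 (firstChild): body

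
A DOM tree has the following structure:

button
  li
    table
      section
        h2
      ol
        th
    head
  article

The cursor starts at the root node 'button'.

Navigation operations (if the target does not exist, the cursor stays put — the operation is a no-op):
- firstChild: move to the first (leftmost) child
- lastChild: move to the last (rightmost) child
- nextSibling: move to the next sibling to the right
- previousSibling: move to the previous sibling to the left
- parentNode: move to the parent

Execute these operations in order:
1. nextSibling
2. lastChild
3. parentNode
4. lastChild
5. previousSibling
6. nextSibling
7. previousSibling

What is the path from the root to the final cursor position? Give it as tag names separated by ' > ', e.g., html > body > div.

Answer: button > li

Derivation:
After 1 (nextSibling): button (no-op, stayed)
After 2 (lastChild): article
After 3 (parentNode): button
After 4 (lastChild): article
After 5 (previousSibling): li
After 6 (nextSibling): article
After 7 (previousSibling): li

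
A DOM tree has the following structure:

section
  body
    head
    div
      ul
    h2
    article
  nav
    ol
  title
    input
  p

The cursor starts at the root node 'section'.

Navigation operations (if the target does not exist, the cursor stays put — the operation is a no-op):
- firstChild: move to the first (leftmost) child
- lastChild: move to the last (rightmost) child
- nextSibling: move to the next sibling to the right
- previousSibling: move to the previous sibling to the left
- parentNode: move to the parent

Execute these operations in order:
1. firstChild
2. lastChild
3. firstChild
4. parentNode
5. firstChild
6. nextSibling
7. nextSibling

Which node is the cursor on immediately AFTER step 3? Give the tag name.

Answer: article

Derivation:
After 1 (firstChild): body
After 2 (lastChild): article
After 3 (firstChild): article (no-op, stayed)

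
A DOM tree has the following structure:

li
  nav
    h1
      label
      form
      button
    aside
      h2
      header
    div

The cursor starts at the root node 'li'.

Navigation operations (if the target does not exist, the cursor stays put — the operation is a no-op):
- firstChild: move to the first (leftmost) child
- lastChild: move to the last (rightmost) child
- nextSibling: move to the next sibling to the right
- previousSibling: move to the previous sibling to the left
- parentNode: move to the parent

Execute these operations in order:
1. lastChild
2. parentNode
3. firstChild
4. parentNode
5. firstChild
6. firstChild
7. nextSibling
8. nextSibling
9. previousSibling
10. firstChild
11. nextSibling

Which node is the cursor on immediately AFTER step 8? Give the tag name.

After 1 (lastChild): nav
After 2 (parentNode): li
After 3 (firstChild): nav
After 4 (parentNode): li
After 5 (firstChild): nav
After 6 (firstChild): h1
After 7 (nextSibling): aside
After 8 (nextSibling): div

Answer: div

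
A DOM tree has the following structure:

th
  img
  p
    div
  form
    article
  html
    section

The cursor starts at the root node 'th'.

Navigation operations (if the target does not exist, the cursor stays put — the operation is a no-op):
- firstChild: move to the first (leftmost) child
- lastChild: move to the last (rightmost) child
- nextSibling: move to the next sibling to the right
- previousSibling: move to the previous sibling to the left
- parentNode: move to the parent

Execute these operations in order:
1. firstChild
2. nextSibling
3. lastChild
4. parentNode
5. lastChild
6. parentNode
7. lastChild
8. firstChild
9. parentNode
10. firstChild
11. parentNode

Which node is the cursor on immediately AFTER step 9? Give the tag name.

Answer: p

Derivation:
After 1 (firstChild): img
After 2 (nextSibling): p
After 3 (lastChild): div
After 4 (parentNode): p
After 5 (lastChild): div
After 6 (parentNode): p
After 7 (lastChild): div
After 8 (firstChild): div (no-op, stayed)
After 9 (parentNode): p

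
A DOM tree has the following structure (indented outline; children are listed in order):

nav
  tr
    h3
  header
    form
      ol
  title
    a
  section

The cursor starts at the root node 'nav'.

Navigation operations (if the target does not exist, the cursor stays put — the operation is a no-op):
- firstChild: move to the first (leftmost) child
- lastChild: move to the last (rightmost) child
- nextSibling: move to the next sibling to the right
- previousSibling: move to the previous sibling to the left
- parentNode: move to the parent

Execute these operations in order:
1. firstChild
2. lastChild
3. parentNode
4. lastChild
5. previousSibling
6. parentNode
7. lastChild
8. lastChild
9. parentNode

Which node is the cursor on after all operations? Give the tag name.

Answer: tr

Derivation:
After 1 (firstChild): tr
After 2 (lastChild): h3
After 3 (parentNode): tr
After 4 (lastChild): h3
After 5 (previousSibling): h3 (no-op, stayed)
After 6 (parentNode): tr
After 7 (lastChild): h3
After 8 (lastChild): h3 (no-op, stayed)
After 9 (parentNode): tr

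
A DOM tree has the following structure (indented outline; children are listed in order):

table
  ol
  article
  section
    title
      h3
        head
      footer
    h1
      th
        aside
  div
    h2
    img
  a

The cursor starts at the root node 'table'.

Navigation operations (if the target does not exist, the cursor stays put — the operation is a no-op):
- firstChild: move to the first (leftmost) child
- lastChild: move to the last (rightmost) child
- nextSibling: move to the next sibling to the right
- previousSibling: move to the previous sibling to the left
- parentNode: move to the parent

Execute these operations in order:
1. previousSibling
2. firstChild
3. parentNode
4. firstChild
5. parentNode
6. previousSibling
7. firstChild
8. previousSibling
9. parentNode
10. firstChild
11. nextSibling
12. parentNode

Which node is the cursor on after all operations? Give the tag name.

Answer: table

Derivation:
After 1 (previousSibling): table (no-op, stayed)
After 2 (firstChild): ol
After 3 (parentNode): table
After 4 (firstChild): ol
After 5 (parentNode): table
After 6 (previousSibling): table (no-op, stayed)
After 7 (firstChild): ol
After 8 (previousSibling): ol (no-op, stayed)
After 9 (parentNode): table
After 10 (firstChild): ol
After 11 (nextSibling): article
After 12 (parentNode): table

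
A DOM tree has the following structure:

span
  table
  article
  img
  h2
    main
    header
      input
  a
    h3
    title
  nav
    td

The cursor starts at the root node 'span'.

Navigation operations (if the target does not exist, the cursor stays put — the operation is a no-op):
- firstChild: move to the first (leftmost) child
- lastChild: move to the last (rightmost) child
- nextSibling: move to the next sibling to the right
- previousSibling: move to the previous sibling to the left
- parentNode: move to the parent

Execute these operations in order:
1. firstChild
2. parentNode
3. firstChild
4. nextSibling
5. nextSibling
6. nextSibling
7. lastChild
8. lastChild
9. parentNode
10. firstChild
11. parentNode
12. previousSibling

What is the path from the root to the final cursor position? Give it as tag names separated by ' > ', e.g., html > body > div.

After 1 (firstChild): table
After 2 (parentNode): span
After 3 (firstChild): table
After 4 (nextSibling): article
After 5 (nextSibling): img
After 6 (nextSibling): h2
After 7 (lastChild): header
After 8 (lastChild): input
After 9 (parentNode): header
After 10 (firstChild): input
After 11 (parentNode): header
After 12 (previousSibling): main

Answer: span > h2 > main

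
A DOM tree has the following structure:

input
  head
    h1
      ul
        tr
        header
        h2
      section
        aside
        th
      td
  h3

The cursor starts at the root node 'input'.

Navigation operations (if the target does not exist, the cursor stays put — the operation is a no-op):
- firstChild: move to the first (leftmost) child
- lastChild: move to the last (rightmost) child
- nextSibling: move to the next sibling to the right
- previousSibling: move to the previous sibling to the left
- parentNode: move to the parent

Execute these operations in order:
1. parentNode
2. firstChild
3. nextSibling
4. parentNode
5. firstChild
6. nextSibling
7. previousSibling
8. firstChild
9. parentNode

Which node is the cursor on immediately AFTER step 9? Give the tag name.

Answer: head

Derivation:
After 1 (parentNode): input (no-op, stayed)
After 2 (firstChild): head
After 3 (nextSibling): h3
After 4 (parentNode): input
After 5 (firstChild): head
After 6 (nextSibling): h3
After 7 (previousSibling): head
After 8 (firstChild): h1
After 9 (parentNode): head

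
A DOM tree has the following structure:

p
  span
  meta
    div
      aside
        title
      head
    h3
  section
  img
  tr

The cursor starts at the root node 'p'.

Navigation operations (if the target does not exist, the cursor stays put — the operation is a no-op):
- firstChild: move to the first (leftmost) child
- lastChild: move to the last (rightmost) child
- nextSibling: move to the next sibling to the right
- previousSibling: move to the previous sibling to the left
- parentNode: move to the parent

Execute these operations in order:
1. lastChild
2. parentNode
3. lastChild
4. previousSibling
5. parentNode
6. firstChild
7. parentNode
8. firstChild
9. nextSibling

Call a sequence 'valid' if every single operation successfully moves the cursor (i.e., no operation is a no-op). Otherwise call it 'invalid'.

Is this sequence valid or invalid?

After 1 (lastChild): tr
After 2 (parentNode): p
After 3 (lastChild): tr
After 4 (previousSibling): img
After 5 (parentNode): p
After 6 (firstChild): span
After 7 (parentNode): p
After 8 (firstChild): span
After 9 (nextSibling): meta

Answer: valid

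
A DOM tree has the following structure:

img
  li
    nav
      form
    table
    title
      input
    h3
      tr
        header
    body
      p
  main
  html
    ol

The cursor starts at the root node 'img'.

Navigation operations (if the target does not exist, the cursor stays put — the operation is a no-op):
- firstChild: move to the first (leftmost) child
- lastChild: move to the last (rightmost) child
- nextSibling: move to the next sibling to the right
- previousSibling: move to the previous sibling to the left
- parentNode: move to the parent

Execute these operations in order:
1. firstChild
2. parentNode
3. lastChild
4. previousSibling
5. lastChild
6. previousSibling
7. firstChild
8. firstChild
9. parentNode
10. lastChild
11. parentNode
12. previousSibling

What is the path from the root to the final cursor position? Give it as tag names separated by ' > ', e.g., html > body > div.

Answer: img > li > nav

Derivation:
After 1 (firstChild): li
After 2 (parentNode): img
After 3 (lastChild): html
After 4 (previousSibling): main
After 5 (lastChild): main (no-op, stayed)
After 6 (previousSibling): li
After 7 (firstChild): nav
After 8 (firstChild): form
After 9 (parentNode): nav
After 10 (lastChild): form
After 11 (parentNode): nav
After 12 (previousSibling): nav (no-op, stayed)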